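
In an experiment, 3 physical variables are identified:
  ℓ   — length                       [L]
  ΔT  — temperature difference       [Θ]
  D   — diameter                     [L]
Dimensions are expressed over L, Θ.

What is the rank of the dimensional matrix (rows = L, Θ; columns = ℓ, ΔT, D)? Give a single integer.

2

Exponent matrix [L,Θ] × [ℓ,ΔT,D]:
  L: [ 1  0  1]
  Θ: [ 0  1  0]
Row reduction gives pivot columns ℓ,ΔT; rank = 2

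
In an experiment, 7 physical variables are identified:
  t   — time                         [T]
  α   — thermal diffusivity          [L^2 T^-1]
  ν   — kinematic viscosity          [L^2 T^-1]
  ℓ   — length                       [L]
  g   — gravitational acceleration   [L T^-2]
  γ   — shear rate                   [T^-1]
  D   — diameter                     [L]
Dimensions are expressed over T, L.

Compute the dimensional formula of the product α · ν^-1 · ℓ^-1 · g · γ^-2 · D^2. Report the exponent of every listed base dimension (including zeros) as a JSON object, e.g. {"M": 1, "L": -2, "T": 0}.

{"T": 0, "L": 2}

Exponent matrix [T,L] × [t,α,ν,ℓ,g,γ,D]:
  T: [ 1 -1 -1  0 -2 -1  0]
  L: [ 0  2  2  1  1  0  1]
  [T]: (1)·-1+(-1)·-1+(-1)·0+(1)·-2+(-2)·-1+(2)·0 = 0
  [L]: (1)·2+(-1)·2+(-1)·1+(1)·1+(-2)·0+(2)·1 = 2
⇒ L^2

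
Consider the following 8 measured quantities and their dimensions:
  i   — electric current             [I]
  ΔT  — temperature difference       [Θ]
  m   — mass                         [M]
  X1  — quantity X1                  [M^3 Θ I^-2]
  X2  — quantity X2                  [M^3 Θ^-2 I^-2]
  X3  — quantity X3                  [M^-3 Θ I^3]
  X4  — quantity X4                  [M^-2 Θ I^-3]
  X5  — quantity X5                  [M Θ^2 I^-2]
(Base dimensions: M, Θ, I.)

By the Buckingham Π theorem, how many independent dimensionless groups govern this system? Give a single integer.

Dimensional matrix (M×Θ×I by i×ΔT×m×X1×X2×X3×X4×X5):
  M: [ 0  0  1  3  3 -3 -2  1]
  Θ: [ 0  1  0  1 -2  1  1  2]
  I: [ 1  0  0 -2 -2  3 -3 -2]
Echelon form has 3 nonzero rows (pivots: i,ΔT,m)
n=8, r=3 ⇒ 5 dimensionless groups

5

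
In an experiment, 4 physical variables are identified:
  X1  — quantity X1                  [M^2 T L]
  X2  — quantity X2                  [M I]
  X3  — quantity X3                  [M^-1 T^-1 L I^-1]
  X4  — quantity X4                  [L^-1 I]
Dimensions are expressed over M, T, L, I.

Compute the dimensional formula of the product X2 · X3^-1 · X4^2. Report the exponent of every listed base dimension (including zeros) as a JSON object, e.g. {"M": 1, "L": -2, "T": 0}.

Write exponents as rows M,T,L,I / cols X1,X2,X3,X4:
  M: [ 2  1 -1  0]
  T: [ 1  0 -1  0]
  L: [ 1  0  1 -1]
  I: [ 0  1 -1  1]
  [M]: (1)·1+(-1)·-1+(2)·0 = 2
  [T]: (1)·0+(-1)·-1+(2)·0 = 1
  [L]: (1)·0+(-1)·1+(2)·-1 = -3
  [I]: (1)·1+(-1)·-1+(2)·1 = 4
⇒ M^2 T L^-3 I^4

{"M": 2, "T": 1, "L": -3, "I": 4}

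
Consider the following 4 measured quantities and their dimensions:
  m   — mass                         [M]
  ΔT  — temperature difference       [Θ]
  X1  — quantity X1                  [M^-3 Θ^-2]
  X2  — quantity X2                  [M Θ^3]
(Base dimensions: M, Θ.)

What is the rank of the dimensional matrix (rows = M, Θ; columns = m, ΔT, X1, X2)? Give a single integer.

Dimensional matrix (M×Θ by m×ΔT×X1×X2):
  M: [ 1  0 -3  1]
  Θ: [ 0  1 -2  3]
RREF → pivots at {m,ΔT} ⇒ r = 2

2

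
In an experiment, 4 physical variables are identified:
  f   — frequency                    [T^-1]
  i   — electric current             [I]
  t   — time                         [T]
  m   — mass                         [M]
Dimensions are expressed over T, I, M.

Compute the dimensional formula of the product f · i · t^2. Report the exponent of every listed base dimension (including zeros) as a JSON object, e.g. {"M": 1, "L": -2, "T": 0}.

Write exponents as rows T,I,M / cols f,i,t,m:
  T: [-1  0  1  0]
  I: [ 0  1  0  0]
  M: [ 0  0  0  1]
  [T]: (1)·-1+(1)·0+(2)·1 = 1
  [I]: (1)·0+(1)·1+(2)·0 = 1
  [M]: (1)·0+(1)·0+(2)·0 = 0
⇒ T I

{"T": 1, "I": 1, "M": 0}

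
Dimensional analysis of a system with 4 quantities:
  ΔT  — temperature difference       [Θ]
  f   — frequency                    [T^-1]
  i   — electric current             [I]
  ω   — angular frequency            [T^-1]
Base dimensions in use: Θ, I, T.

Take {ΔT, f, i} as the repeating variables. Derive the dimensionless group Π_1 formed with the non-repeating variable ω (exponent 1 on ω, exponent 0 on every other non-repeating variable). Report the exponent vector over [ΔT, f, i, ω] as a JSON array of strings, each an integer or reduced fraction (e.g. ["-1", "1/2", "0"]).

Exponent matrix [Θ,I,T] × [ΔT,f,i,ω]:
  Θ: [ 1  0  0  0]
  I: [ 0  0  1  0]
  T: [ 0 -1  0 -1]
Echelon form has 3 nonzero rows (pivots: ΔT,f,i)
Repeat: ΔT,f,i; free: ω
RREF:
  r0: [   1    0    0    0]
  r1: [   0    1    0    1]
  r2: [   0    0    1    0]
Fix exponent of ω at 1; solve each RREF row for its pivot's exponent:
  r0: exp(ΔT) + (0)·1 = 0 ⇒ exp(ΔT) = 0
  r1: exp(f) + (1)·1 = 0 ⇒ exp(f) = -1
  r2: exp(i) + (0)·1 = 0 ⇒ exp(i) = 0
Π_1 = f^-1 · ω

["0", "-1", "0", "1"]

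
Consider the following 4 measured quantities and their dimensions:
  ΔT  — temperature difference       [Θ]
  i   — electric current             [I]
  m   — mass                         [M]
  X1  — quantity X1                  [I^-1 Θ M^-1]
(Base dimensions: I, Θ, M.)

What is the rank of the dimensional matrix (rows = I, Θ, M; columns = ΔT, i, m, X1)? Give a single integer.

Exponent matrix [I,Θ,M] × [ΔT,i,m,X1]:
  I: [ 0  1  0 -1]
  Θ: [ 1  0  0  1]
  M: [ 0  0  1 -1]
Row reduction gives pivot columns ΔT,i,m; rank = 3

3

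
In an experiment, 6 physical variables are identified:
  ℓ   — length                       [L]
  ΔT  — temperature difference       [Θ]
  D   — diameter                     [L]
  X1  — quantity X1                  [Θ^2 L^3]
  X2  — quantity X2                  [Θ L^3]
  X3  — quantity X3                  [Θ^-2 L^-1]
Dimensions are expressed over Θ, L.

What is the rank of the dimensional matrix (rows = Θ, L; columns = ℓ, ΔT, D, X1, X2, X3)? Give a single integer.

2

Dimensional matrix (Θ×L by ℓ×ΔT×D×X1×X2×X3):
  Θ: [ 0  1  0  2  1 -2]
  L: [ 1  0  1  3  3 -1]
RREF → pivots at {ℓ,ΔT} ⇒ r = 2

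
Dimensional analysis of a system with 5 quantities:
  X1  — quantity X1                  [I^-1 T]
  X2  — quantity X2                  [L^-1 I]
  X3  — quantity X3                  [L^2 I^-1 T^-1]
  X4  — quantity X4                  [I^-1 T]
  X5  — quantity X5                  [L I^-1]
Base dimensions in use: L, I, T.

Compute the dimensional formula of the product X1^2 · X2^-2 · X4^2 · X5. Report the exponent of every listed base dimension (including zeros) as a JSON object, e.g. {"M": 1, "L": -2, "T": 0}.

{"L": 3, "I": -7, "T": 4}

Dimensional matrix (L×I×T by X1×X2×X3×X4×X5):
  L: [ 0 -1  2  0  1]
  I: [-1  1 -1 -1 -1]
  T: [ 1  0 -1  1  0]
  [L]: (2)·0+(-2)·-1+(2)·0+(1)·1 = 3
  [I]: (2)·-1+(-2)·1+(2)·-1+(1)·-1 = -7
  [T]: (2)·1+(-2)·0+(2)·1+(1)·0 = 4
⇒ L^3 I^-7 T^4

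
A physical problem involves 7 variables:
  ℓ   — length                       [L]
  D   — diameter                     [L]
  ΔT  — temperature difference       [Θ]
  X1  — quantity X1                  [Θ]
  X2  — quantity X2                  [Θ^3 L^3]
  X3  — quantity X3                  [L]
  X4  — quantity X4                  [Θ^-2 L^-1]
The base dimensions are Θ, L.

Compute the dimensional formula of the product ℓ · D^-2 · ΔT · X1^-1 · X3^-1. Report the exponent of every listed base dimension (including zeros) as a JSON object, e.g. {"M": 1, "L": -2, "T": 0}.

Dimensional matrix (Θ×L by ℓ×D×ΔT×X1×X2×X3×X4):
  Θ: [ 0  0  1  1  3  0 -2]
  L: [ 1  1  0  0  3  1 -1]
  [Θ]: (1)·0+(-2)·0+(1)·1+(-1)·1+(-1)·0 = 0
  [L]: (1)·1+(-2)·1+(1)·0+(-1)·0+(-1)·1 = -2
⇒ L^-2

{"Θ": 0, "L": -2}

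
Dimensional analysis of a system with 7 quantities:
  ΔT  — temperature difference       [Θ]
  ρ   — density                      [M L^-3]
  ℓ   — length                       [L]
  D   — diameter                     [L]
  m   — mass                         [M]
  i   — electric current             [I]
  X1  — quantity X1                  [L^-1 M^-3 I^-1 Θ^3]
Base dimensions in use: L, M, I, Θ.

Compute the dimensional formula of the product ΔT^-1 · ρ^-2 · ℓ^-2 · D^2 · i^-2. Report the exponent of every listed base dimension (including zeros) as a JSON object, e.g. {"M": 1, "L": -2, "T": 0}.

{"L": 6, "M": -2, "I": -2, "Θ": -1}

Write exponents as rows L,M,I,Θ / cols ΔT,ρ,ℓ,D,m,i,X1:
  L: [ 0 -3  1  1  0  0 -1]
  M: [ 0  1  0  0  1  0 -3]
  I: [ 0  0  0  0  0  1 -1]
  Θ: [ 1  0  0  0  0  0  3]
  [L]: (-1)·0+(-2)·-3+(-2)·1+(2)·1+(-2)·0 = 6
  [M]: (-1)·0+(-2)·1+(-2)·0+(2)·0+(-2)·0 = -2
  [I]: (-1)·0+(-2)·0+(-2)·0+(2)·0+(-2)·1 = -2
  [Θ]: (-1)·1+(-2)·0+(-2)·0+(2)·0+(-2)·0 = -1
⇒ L^6 M^-2 I^-2 Θ^-1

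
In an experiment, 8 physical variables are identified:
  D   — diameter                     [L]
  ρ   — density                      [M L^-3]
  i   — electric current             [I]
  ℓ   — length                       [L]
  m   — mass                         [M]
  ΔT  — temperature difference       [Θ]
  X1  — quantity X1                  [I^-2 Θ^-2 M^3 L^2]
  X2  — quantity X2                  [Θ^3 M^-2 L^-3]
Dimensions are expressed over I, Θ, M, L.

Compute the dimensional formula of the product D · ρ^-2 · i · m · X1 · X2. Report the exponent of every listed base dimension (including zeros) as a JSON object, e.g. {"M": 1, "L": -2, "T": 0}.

{"I": -1, "Θ": 1, "M": 0, "L": 6}

Dimensional matrix (I×Θ×M×L by D×ρ×i×ℓ×m×ΔT×X1×X2):
  I: [ 0  0  1  0  0  0 -2  0]
  Θ: [ 0  0  0  0  0  1 -2  3]
  M: [ 0  1  0  0  1  0  3 -2]
  L: [ 1 -3  0  1  0  0  2 -3]
  [I]: (1)·0+(-2)·0+(1)·1+(1)·0+(1)·-2+(1)·0 = -1
  [Θ]: (1)·0+(-2)·0+(1)·0+(1)·0+(1)·-2+(1)·3 = 1
  [M]: (1)·0+(-2)·1+(1)·0+(1)·1+(1)·3+(1)·-2 = 0
  [L]: (1)·1+(-2)·-3+(1)·0+(1)·0+(1)·2+(1)·-3 = 6
⇒ I^-1 Θ L^6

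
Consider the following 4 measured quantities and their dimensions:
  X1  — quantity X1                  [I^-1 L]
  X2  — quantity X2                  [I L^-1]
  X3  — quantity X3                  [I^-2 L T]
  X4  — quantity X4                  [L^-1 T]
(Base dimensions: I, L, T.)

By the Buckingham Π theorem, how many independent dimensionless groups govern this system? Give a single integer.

Dimensional matrix (I×L×T by X1×X2×X3×X4):
  I: [-1  1 -2  0]
  L: [ 1 -1  1 -1]
  T: [ 0  0  1  1]
Echelon form has 2 nonzero rows (pivots: X1,X3)
n=4, r=2 ⇒ 2 dimensionless groups

2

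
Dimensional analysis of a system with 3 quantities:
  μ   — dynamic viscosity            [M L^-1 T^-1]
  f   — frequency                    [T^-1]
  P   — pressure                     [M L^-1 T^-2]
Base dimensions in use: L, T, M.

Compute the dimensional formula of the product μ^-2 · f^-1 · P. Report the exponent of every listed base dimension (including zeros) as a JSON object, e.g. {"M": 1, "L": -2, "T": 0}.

{"L": 1, "T": 1, "M": -1}

Exponent matrix [L,T,M] × [μ,f,P]:
  L: [-1  0 -1]
  T: [-1 -1 -2]
  M: [ 1  0  1]
  [L]: (-2)·-1+(-1)·0+(1)·-1 = 1
  [T]: (-2)·-1+(-1)·-1+(1)·-2 = 1
  [M]: (-2)·1+(-1)·0+(1)·1 = -1
⇒ L T M^-1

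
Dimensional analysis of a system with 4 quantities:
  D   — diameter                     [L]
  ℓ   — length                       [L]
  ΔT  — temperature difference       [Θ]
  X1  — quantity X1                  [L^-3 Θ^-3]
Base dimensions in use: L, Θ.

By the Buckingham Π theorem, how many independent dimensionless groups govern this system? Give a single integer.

2

Exponent matrix [L,Θ] × [D,ℓ,ΔT,X1]:
  L: [ 1  1  0 -3]
  Θ: [ 0  0  1 -3]
Row reduction gives pivot columns D,ΔT; rank = 2
n=4, r=2 ⇒ 2 dimensionless groups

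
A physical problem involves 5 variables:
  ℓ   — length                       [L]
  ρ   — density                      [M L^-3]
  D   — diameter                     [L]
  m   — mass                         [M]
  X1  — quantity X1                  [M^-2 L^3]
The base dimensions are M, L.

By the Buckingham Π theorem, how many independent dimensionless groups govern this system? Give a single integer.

Exponent matrix [M,L] × [ℓ,ρ,D,m,X1]:
  M: [ 0  1  0  1 -2]
  L: [ 1 -3  1  0  3]
Echelon form has 2 nonzero rows (pivots: ℓ,ρ)
Π count = n − r = 5 − 2 = 3

3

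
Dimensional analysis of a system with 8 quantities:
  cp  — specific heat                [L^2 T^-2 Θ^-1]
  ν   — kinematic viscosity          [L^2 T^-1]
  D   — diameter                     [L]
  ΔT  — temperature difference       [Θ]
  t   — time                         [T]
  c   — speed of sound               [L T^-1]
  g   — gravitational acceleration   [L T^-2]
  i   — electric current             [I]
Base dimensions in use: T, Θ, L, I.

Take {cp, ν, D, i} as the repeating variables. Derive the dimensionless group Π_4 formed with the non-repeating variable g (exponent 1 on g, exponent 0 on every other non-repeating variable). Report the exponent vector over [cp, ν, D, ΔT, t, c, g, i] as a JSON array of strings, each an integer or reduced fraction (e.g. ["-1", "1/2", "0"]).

Dimensional matrix (T×Θ×L×I by cp×ν×D×ΔT×t×c×g×i):
  T: [-2 -1  0  0  1 -1 -2  0]
  Θ: [-1  0  0  1  0  0  0  0]
  L: [ 2  2  1  0  0  1  1  0]
  I: [ 0  0  0  0  0  0  0  1]
Row reduction gives pivot columns cp,ν,D,i; rank = 4
Pivot set = {cp,ν,D,i}, free = {ΔT,t,c,g}
RREF:
  r0: [   1    0    0   -1    0    0    0    0]
  r1: [   0    1    0    2   -1    1    2    0]
  r2: [   0    0    1   -2    2   -1   -3    0]
  r3: [   0    0    0    0    0    0    0    1]
Fix exponent of g at 1, ΔT at 0, t at 0, c at 0; solve each RREF row for its pivot's exponent:
  r0: exp(cp) + (0)·1 = 0 ⇒ exp(cp) = 0
  r1: exp(ν) + (2)·1 = 0 ⇒ exp(ν) = -2
  r2: exp(D) + (-3)·1 = 0 ⇒ exp(D) = 3
  r3: exp(i) + (0)·1 = 0 ⇒ exp(i) = 0
Π_4 = ν^-2 · D^3 · g

["0", "-2", "3", "0", "0", "0", "1", "0"]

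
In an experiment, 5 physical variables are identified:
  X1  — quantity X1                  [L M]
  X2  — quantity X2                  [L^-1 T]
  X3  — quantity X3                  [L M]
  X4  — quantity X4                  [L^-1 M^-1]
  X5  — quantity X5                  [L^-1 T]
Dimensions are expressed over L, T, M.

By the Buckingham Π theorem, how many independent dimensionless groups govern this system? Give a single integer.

3

Dimensional matrix (L×T×M by X1×X2×X3×X4×X5):
  L: [ 1 -1  1 -1 -1]
  T: [ 0  1  0  0  1]
  M: [ 1  0  1 -1  0]
RREF → pivots at {X1,X2} ⇒ r = 2
Π count = n − r = 5 − 2 = 3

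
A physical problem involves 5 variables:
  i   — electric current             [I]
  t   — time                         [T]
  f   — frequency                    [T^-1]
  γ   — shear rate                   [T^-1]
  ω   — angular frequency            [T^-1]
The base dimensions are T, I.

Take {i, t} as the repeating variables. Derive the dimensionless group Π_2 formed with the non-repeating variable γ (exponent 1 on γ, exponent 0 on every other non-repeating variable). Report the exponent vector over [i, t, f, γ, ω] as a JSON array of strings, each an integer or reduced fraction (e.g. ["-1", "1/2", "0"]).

Write exponents as rows T,I / cols i,t,f,γ,ω:
  T: [ 0  1 -1 -1 -1]
  I: [ 1  0  0  0  0]
Row reduction gives pivot columns i,t; rank = 2
Repeat: i,t; free: f,γ,ω
RREF:
  r0: [   1    0    0    0    0]
  r1: [   0    1   -1   -1   -1]
Fix exponent of γ at 1, f at 0, ω at 0; solve each RREF row for its pivot's exponent:
  r0: exp(i) + (0)·1 = 0 ⇒ exp(i) = 0
  r1: exp(t) + (-1)·1 = 0 ⇒ exp(t) = 1
Π_2 = t · γ

["0", "1", "0", "1", "0"]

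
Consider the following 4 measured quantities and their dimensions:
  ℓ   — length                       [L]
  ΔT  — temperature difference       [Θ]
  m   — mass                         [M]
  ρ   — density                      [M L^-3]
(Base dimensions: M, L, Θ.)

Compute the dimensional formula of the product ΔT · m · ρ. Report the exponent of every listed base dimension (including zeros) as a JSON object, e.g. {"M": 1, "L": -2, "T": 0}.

Write exponents as rows M,L,Θ / cols ℓ,ΔT,m,ρ:
  M: [ 0  0  1  1]
  L: [ 1  0  0 -3]
  Θ: [ 0  1  0  0]
  [M]: (1)·0+(1)·1+(1)·1 = 2
  [L]: (1)·0+(1)·0+(1)·-3 = -3
  [Θ]: (1)·1+(1)·0+(1)·0 = 1
⇒ M^2 L^-3 Θ

{"M": 2, "L": -3, "Θ": 1}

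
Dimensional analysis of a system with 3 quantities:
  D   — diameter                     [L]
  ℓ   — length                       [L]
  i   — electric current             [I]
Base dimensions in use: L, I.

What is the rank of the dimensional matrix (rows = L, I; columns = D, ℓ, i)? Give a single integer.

2

Dimensional matrix (L×I by D×ℓ×i):
  L: [ 1  1  0]
  I: [ 0  0  1]
RREF → pivots at {D,i} ⇒ r = 2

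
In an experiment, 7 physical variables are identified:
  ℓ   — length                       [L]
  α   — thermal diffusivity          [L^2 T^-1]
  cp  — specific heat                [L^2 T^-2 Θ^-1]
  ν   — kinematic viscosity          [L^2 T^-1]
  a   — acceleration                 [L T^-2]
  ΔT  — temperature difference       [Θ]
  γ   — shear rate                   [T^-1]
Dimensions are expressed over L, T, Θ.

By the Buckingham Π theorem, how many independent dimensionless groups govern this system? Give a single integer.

4

Write exponents as rows L,T,Θ / cols ℓ,α,cp,ν,a,ΔT,γ:
  L: [ 1  2  2  2  1  0  0]
  T: [ 0 -1 -2 -1 -2  0 -1]
  Θ: [ 0  0 -1  0  0  1  0]
Echelon form has 3 nonzero rows (pivots: ℓ,α,cp)
n=7, r=3 ⇒ 4 dimensionless groups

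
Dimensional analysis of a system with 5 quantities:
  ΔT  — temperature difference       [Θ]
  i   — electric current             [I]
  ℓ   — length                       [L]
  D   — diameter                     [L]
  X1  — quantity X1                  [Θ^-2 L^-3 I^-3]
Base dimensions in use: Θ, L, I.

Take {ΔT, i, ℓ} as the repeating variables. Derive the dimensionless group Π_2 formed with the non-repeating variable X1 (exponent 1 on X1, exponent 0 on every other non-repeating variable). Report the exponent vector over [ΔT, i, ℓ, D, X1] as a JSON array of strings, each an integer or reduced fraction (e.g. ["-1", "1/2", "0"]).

Dimensional matrix (Θ×L×I by ΔT×i×ℓ×D×X1):
  Θ: [ 1  0  0  0 -2]
  L: [ 0  0  1  1 -3]
  I: [ 0  1  0  0 -3]
Echelon form has 3 nonzero rows (pivots: ΔT,i,ℓ)
Repeat: ΔT,i,ℓ; free: D,X1
RREF:
  r0: [   1    0    0    0   -2]
  r1: [   0    1    0    0   -3]
  r2: [   0    0    1    1   -3]
Fix exponent of X1 at 1, D at 0; solve each RREF row for its pivot's exponent:
  r0: exp(ΔT) + (-2)·1 = 0 ⇒ exp(ΔT) = 2
  r1: exp(i) + (-3)·1 = 0 ⇒ exp(i) = 3
  r2: exp(ℓ) + (-3)·1 = 0 ⇒ exp(ℓ) = 3
Π_2 = ΔT^2 · i^3 · ℓ^3 · X1

["2", "3", "3", "0", "1"]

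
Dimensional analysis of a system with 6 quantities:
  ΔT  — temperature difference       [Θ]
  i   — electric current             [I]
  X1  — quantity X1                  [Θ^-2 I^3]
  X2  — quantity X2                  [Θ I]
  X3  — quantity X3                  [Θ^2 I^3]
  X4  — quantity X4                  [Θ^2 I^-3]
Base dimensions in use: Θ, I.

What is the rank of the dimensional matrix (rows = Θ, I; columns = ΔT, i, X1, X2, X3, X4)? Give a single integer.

Exponent matrix [Θ,I] × [ΔT,i,X1,X2,X3,X4]:
  Θ: [ 1  0 -2  1  2  2]
  I: [ 0  1  3  1  3 -3]
Row reduction gives pivot columns ΔT,i; rank = 2

2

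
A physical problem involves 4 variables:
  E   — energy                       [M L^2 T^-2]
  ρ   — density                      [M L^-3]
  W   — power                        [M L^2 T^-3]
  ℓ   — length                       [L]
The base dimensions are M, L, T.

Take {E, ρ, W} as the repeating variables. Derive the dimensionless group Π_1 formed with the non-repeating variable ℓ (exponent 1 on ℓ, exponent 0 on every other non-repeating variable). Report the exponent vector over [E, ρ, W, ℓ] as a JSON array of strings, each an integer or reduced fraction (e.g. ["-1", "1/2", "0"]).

["-3/5", "1/5", "2/5", "1"]

Dimensional matrix (M×L×T by E×ρ×W×ℓ):
  M: [ 1  1  1  0]
  L: [ 2 -3  2  1]
  T: [-2  0 -3  0]
Row reduction gives pivot columns E,ρ,W; rank = 3
Pivot set = {E,ρ,W}, free = {ℓ}
RREF:
  r0: [   1    0    0  3/5]
  r1: [   0    1    0 -1/5]
  r2: [   0    0    1 -2/5]
Fix exponent of ℓ at 1; solve each RREF row for its pivot's exponent:
  r0: exp(E) + (3/5)·1 = 0 ⇒ exp(E) = -3/5
  r1: exp(ρ) + (-1/5)·1 = 0 ⇒ exp(ρ) = 1/5
  r2: exp(W) + (-2/5)·1 = 0 ⇒ exp(W) = 2/5
Π_1 = E^(-3/5) · ρ^(1/5) · W^(2/5) · ℓ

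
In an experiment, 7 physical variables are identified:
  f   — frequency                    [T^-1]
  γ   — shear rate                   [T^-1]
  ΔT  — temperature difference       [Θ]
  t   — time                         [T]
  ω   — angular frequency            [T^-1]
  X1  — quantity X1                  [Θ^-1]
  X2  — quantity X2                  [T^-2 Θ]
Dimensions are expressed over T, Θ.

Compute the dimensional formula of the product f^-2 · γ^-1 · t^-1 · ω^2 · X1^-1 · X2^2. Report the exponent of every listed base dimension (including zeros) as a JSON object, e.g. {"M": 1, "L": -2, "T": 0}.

Write exponents as rows T,Θ / cols f,γ,ΔT,t,ω,X1,X2:
  T: [-1 -1  0  1 -1  0 -2]
  Θ: [ 0  0  1  0  0 -1  1]
  [T]: (-2)·-1+(-1)·-1+(-1)·1+(2)·-1+(-1)·0+(2)·-2 = -4
  [Θ]: (-2)·0+(-1)·0+(-1)·0+(2)·0+(-1)·-1+(2)·1 = 3
⇒ T^-4 Θ^3

{"T": -4, "Θ": 3}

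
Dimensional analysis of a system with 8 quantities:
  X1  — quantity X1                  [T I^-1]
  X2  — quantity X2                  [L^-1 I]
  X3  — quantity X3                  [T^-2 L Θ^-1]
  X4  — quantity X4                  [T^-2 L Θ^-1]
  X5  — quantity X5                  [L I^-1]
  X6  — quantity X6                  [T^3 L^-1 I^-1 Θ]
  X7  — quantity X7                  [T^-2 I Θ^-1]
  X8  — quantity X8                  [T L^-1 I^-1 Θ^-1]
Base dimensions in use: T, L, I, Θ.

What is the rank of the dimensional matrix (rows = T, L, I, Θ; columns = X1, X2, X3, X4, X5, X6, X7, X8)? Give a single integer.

3

Exponent matrix [T,L,I,Θ] × [X1,X2,X3,X4,X5,X6,X7,X8]:
  T: [ 1  0 -2 -2  0  3 -2  1]
  L: [ 0 -1  1  1  1 -1  0 -1]
  I: [-1  1  0  0 -1 -1  1 -1]
  Θ: [ 0  0 -1 -1  0  1 -1 -1]
RREF → pivots at {X1,X2,X3} ⇒ r = 3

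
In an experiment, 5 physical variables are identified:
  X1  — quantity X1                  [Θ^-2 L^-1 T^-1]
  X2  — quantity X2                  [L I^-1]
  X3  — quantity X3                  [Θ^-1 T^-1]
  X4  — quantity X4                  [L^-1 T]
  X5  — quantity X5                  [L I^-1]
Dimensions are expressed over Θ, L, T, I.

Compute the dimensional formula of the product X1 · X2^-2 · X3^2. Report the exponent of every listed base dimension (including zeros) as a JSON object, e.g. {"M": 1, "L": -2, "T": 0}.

{"Θ": -4, "L": -3, "T": -3, "I": 2}

Write exponents as rows Θ,L,T,I / cols X1,X2,X3,X4,X5:
  Θ: [-2  0 -1  0  0]
  L: [-1  1  0 -1  1]
  T: [-1  0 -1  1  0]
  I: [ 0 -1  0  0 -1]
  [Θ]: (1)·-2+(-2)·0+(2)·-1 = -4
  [L]: (1)·-1+(-2)·1+(2)·0 = -3
  [T]: (1)·-1+(-2)·0+(2)·-1 = -3
  [I]: (1)·0+(-2)·-1+(2)·0 = 2
⇒ Θ^-4 L^-3 T^-3 I^2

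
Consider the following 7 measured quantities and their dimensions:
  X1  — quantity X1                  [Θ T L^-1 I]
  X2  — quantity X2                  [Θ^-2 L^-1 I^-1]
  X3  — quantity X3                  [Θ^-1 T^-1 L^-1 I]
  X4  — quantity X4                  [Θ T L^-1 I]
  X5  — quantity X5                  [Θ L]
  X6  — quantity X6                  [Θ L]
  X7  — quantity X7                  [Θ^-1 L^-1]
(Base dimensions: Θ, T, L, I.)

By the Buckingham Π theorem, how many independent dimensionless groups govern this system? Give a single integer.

4

Dimensional matrix (Θ×T×L×I by X1×X2×X3×X4×X5×X6×X7):
  Θ: [ 1 -2 -1  1  1  1 -1]
  T: [ 1  0 -1  1  0  0  0]
  L: [-1 -1 -1 -1  1  1 -1]
  I: [ 1 -1  1  1  0  0  0]
Row reduction gives pivot columns X1,X2,X3; rank = 3
Π count = n − r = 7 − 3 = 4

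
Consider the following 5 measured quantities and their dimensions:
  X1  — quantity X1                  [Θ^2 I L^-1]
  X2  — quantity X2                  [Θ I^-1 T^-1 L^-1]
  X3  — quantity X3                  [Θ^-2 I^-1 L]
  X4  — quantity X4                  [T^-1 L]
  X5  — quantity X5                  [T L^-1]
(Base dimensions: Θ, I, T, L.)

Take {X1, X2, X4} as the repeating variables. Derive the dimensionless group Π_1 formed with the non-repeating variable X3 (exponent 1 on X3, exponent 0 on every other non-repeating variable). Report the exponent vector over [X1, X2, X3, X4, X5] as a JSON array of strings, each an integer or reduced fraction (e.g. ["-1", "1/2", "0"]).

["1", "0", "1", "0", "0"]

Write exponents as rows Θ,I,T,L / cols X1,X2,X3,X4,X5:
  Θ: [ 2  1 -2  0  0]
  I: [ 1 -1 -1  0  0]
  T: [ 0 -1  0 -1  1]
  L: [-1 -1  1  1 -1]
Row reduction gives pivot columns X1,X2,X4; rank = 3
Repeat: X1,X2,X4; free: X3,X5
RREF:
  r0: [   1    0   -1    0    0]
  r1: [   0    1    0    0    0]
  r2: [   0    0    0    1   -1]
  r3: [   0    0    0    0    0]
Fix exponent of X3 at 1, X5 at 0; solve each RREF row for its pivot's exponent:
  r0: exp(X1) + (-1)·1 = 0 ⇒ exp(X1) = 1
  r1: exp(X2) + (0)·1 = 0 ⇒ exp(X2) = 0
  r2: exp(X4) + (0)·1 = 0 ⇒ exp(X4) = 0
Π_1 = X1 · X3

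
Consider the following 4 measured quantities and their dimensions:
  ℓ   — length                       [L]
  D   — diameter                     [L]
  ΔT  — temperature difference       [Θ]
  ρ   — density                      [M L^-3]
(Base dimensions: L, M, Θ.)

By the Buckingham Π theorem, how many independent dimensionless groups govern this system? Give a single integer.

Exponent matrix [L,M,Θ] × [ℓ,D,ΔT,ρ]:
  L: [ 1  1  0 -3]
  M: [ 0  0  0  1]
  Θ: [ 0  0  1  0]
Row reduction gives pivot columns ℓ,ΔT,ρ; rank = 3
Π count = n − r = 4 − 3 = 1

1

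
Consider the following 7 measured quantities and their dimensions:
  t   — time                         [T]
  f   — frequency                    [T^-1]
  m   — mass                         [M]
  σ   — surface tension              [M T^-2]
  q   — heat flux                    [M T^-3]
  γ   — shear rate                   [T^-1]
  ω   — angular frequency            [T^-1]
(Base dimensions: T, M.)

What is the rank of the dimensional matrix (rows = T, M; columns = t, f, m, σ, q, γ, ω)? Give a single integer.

Write exponents as rows T,M / cols t,f,m,σ,q,γ,ω:
  T: [ 1 -1  0 -2 -3 -1 -1]
  M: [ 0  0  1  1  1  0  0]
RREF → pivots at {t,m} ⇒ r = 2

2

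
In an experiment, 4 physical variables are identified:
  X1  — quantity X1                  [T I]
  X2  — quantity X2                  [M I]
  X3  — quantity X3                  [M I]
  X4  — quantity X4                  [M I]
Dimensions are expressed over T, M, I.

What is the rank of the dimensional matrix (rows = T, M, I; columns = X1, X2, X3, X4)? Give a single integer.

Exponent matrix [T,M,I] × [X1,X2,X3,X4]:
  T: [ 1  0  0  0]
  M: [ 0  1  1  1]
  I: [ 1  1  1  1]
RREF → pivots at {X1,X2} ⇒ r = 2

2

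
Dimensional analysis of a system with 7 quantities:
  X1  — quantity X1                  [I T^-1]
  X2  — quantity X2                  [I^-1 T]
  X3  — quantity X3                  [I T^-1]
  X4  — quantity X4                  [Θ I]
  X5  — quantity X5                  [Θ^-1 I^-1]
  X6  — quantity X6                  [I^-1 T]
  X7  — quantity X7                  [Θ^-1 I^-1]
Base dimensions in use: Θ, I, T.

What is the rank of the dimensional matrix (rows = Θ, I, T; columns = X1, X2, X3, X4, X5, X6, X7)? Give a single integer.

2

Write exponents as rows Θ,I,T / cols X1,X2,X3,X4,X5,X6,X7:
  Θ: [ 0  0  0  1 -1  0 -1]
  I: [ 1 -1  1  1 -1 -1 -1]
  T: [-1  1 -1  0  0  1  0]
Row reduction gives pivot columns X1,X4; rank = 2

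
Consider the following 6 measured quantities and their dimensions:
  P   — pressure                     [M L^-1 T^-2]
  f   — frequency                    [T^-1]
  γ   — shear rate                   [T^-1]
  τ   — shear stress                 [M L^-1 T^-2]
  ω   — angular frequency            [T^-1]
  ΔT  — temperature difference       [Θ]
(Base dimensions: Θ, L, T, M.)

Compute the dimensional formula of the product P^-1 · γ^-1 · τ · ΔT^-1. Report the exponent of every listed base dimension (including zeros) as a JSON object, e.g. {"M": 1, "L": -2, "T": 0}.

{"Θ": -1, "L": 0, "T": 1, "M": 0}

Write exponents as rows Θ,L,T,M / cols P,f,γ,τ,ω,ΔT:
  Θ: [ 0  0  0  0  0  1]
  L: [-1  0  0 -1  0  0]
  T: [-2 -1 -1 -2 -1  0]
  M: [ 1  0  0  1  0  0]
  [Θ]: (-1)·0+(-1)·0+(1)·0+(-1)·1 = -1
  [L]: (-1)·-1+(-1)·0+(1)·-1+(-1)·0 = 0
  [T]: (-1)·-2+(-1)·-1+(1)·-2+(-1)·0 = 1
  [M]: (-1)·1+(-1)·0+(1)·1+(-1)·0 = 0
⇒ Θ^-1 T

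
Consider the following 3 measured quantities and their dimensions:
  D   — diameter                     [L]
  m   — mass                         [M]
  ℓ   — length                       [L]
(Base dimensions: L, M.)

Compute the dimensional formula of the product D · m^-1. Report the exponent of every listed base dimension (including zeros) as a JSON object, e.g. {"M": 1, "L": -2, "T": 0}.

{"L": 1, "M": -1}

Exponent matrix [L,M] × [D,m,ℓ]:
  L: [ 1  0  1]
  M: [ 0  1  0]
  [L]: (1)·1+(-1)·0 = 1
  [M]: (1)·0+(-1)·1 = -1
⇒ L M^-1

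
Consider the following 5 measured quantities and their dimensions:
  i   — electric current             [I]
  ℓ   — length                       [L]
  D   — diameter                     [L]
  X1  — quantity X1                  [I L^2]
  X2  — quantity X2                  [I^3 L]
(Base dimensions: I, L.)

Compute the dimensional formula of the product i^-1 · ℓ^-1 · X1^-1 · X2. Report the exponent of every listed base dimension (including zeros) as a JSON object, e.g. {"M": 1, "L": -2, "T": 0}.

{"I": 1, "L": -2}

Dimensional matrix (I×L by i×ℓ×D×X1×X2):
  I: [ 1  0  0  1  3]
  L: [ 0  1  1  2  1]
  [I]: (-1)·1+(-1)·0+(-1)·1+(1)·3 = 1
  [L]: (-1)·0+(-1)·1+(-1)·2+(1)·1 = -2
⇒ I L^-2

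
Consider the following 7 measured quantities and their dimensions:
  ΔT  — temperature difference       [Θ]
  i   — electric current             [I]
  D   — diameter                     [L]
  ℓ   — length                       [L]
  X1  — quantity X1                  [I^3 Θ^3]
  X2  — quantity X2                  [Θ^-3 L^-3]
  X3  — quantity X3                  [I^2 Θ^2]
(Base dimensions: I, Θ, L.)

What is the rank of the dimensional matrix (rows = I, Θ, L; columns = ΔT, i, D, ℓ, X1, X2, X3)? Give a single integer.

Write exponents as rows I,Θ,L / cols ΔT,i,D,ℓ,X1,X2,X3:
  I: [ 0  1  0  0  3  0  2]
  Θ: [ 1  0  0  0  3 -3  2]
  L: [ 0  0  1  1  0 -3  0]
Echelon form has 3 nonzero rows (pivots: ΔT,i,D)

3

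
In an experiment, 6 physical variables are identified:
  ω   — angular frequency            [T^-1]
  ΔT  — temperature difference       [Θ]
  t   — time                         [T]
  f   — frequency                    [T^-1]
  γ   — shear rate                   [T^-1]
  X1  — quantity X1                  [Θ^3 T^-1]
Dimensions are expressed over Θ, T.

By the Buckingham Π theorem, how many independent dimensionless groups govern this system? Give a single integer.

4

Write exponents as rows Θ,T / cols ω,ΔT,t,f,γ,X1:
  Θ: [ 0  1  0  0  0  3]
  T: [-1  0  1 -1 -1 -1]
Echelon form has 2 nonzero rows (pivots: ω,ΔT)
n=6, r=2 ⇒ 4 dimensionless groups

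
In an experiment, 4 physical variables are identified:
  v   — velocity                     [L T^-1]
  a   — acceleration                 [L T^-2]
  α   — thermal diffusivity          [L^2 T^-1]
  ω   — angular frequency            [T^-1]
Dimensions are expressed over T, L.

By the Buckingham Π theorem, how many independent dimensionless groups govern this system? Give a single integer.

Dimensional matrix (T×L by v×a×α×ω):
  T: [-1 -2 -1 -1]
  L: [ 1  1  2  0]
Echelon form has 2 nonzero rows (pivots: v,a)
n=4, r=2 ⇒ 2 dimensionless groups

2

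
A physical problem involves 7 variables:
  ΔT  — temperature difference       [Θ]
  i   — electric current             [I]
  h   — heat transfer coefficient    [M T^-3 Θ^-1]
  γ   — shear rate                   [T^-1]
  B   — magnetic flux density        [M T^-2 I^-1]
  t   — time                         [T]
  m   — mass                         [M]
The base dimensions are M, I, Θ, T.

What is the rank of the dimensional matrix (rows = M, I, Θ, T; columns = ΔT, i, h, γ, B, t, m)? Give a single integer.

4

Exponent matrix [M,I,Θ,T] × [ΔT,i,h,γ,B,t,m]:
  M: [ 0  0  1  0  1  0  1]
  I: [ 0  1  0  0 -1  0  0]
  Θ: [ 1  0 -1  0  0  0  0]
  T: [ 0  0 -3 -1 -2  1  0]
Row reduction gives pivot columns ΔT,i,h,γ; rank = 4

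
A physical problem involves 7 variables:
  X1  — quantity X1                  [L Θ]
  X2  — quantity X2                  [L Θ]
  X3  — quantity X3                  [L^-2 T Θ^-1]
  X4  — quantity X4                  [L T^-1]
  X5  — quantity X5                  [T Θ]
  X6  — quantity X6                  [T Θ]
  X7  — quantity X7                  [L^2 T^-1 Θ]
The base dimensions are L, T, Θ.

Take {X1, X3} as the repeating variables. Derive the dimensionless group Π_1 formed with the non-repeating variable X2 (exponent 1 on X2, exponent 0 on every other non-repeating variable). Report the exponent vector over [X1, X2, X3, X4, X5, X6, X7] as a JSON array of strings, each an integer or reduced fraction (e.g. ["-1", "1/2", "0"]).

Exponent matrix [L,T,Θ] × [X1,X2,X3,X4,X5,X6,X7]:
  L: [ 1  1 -2  1  0  0  2]
  T: [ 0  0  1 -1  1  1 -1]
  Θ: [ 1  1 -1  0  1  1  1]
Row reduction gives pivot columns X1,X3; rank = 2
Repeat: X1,X3; free: X2,X4,X5,X6,X7
RREF:
  r0: [   1    1    0   -1    2    2    0]
  r1: [   0    0    1   -1    1    1   -1]
  r2: [   0    0    0    0    0    0    0]
Fix exponent of X2 at 1, X4 at 0, X5 at 0, X6 at 0, X7 at 0; solve each RREF row for its pivot's exponent:
  r0: exp(X1) + (1)·1 = 0 ⇒ exp(X1) = -1
  r1: exp(X3) + (0)·1 = 0 ⇒ exp(X3) = 0
Π_1 = X1^-1 · X2

["-1", "1", "0", "0", "0", "0", "0"]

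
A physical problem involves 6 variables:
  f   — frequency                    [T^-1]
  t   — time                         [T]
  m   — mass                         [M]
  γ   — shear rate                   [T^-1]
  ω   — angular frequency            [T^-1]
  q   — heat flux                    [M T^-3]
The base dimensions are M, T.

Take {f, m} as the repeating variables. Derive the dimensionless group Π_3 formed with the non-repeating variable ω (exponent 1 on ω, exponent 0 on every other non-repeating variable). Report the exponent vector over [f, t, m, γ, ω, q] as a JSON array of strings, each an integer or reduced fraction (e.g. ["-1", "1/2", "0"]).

Dimensional matrix (M×T by f×t×m×γ×ω×q):
  M: [ 0  0  1  0  0  1]
  T: [-1  1  0 -1 -1 -3]
Echelon form has 2 nonzero rows (pivots: f,m)
Pivot set = {f,m}, free = {t,γ,ω,q}
RREF:
  r0: [   1   -1    0    1    1    3]
  r1: [   0    0    1    0    0    1]
Fix exponent of ω at 1, t at 0, γ at 0, q at 0; solve each RREF row for its pivot's exponent:
  r0: exp(f) + (1)·1 = 0 ⇒ exp(f) = -1
  r1: exp(m) + (0)·1 = 0 ⇒ exp(m) = 0
Π_3 = f^-1 · ω

["-1", "0", "0", "0", "1", "0"]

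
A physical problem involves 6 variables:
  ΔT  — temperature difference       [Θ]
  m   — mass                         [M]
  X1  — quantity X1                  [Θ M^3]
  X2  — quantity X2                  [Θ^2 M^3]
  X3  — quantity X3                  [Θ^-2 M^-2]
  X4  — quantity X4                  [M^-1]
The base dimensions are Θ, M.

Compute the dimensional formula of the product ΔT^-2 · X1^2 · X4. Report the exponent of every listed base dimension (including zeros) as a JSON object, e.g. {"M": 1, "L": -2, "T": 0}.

Write exponents as rows Θ,M / cols ΔT,m,X1,X2,X3,X4:
  Θ: [ 1  0  1  2 -2  0]
  M: [ 0  1  3  3 -2 -1]
  [Θ]: (-2)·1+(2)·1+(1)·0 = 0
  [M]: (-2)·0+(2)·3+(1)·-1 = 5
⇒ M^5

{"Θ": 0, "M": 5}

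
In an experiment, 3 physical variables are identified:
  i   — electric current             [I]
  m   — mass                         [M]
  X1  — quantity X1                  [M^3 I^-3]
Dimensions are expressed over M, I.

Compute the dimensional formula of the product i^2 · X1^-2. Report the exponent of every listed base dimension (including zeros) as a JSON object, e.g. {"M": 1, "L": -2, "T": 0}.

Write exponents as rows M,I / cols i,m,X1:
  M: [ 0  1  3]
  I: [ 1  0 -3]
  [M]: (2)·0+(-2)·3 = -6
  [I]: (2)·1+(-2)·-3 = 8
⇒ M^-6 I^8

{"M": -6, "I": 8}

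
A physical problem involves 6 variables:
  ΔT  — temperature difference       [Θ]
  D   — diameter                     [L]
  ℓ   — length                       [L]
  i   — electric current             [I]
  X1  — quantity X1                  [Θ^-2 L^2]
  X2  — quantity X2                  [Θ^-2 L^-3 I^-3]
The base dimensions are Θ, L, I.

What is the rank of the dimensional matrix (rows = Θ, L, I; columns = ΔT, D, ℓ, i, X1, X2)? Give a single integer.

3

Write exponents as rows Θ,L,I / cols ΔT,D,ℓ,i,X1,X2:
  Θ: [ 1  0  0  0 -2 -2]
  L: [ 0  1  1  0  2 -3]
  I: [ 0  0  0  1  0 -3]
Row reduction gives pivot columns ΔT,D,i; rank = 3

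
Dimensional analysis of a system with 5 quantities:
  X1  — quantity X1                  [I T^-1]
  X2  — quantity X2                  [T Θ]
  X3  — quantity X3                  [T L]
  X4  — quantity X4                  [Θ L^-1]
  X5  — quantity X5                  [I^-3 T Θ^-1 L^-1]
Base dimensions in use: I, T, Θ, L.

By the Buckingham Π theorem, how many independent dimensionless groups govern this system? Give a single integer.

2

Dimensional matrix (I×T×Θ×L by X1×X2×X3×X4×X5):
  I: [ 1  0  0  0 -3]
  T: [-1  1  1  0  1]
  Θ: [ 0  1  0  1 -1]
  L: [ 0  0  1 -1 -1]
Row reduction gives pivot columns X1,X2,X3; rank = 3
Π count = n − r = 5 − 3 = 2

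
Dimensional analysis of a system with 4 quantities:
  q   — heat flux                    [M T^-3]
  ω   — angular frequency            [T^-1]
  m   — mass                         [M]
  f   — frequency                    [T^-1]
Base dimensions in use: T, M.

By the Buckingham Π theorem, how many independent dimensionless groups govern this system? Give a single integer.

2

Write exponents as rows T,M / cols q,ω,m,f:
  T: [-3 -1  0 -1]
  M: [ 1  0  1  0]
RREF → pivots at {q,ω} ⇒ r = 2
n=4, r=2 ⇒ 2 dimensionless groups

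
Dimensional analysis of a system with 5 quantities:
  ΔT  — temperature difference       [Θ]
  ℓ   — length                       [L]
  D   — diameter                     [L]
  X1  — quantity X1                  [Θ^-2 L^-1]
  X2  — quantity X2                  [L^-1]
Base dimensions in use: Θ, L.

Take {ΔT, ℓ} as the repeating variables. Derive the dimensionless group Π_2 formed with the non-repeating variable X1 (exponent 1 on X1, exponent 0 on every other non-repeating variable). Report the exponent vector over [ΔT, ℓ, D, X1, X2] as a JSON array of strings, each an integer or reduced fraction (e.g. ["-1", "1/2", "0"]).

["2", "1", "0", "1", "0"]

Write exponents as rows Θ,L / cols ΔT,ℓ,D,X1,X2:
  Θ: [ 1  0  0 -2  0]
  L: [ 0  1  1 -1 -1]
RREF → pivots at {ΔT,ℓ} ⇒ r = 2
Repeat: ΔT,ℓ; free: D,X1,X2
RREF:
  r0: [   1    0    0   -2    0]
  r1: [   0    1    1   -1   -1]
Fix exponent of X1 at 1, D at 0, X2 at 0; solve each RREF row for its pivot's exponent:
  r0: exp(ΔT) + (-2)·1 = 0 ⇒ exp(ΔT) = 2
  r1: exp(ℓ) + (-1)·1 = 0 ⇒ exp(ℓ) = 1
Π_2 = ΔT^2 · ℓ · X1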